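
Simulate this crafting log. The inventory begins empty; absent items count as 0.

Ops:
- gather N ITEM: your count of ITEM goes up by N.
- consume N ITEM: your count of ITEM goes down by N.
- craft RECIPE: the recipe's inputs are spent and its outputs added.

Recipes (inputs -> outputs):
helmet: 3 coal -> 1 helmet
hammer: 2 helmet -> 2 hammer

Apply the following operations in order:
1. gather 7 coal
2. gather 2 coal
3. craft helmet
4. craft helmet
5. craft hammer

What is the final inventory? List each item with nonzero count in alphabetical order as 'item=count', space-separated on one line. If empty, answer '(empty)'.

Answer: coal=3 hammer=2

Derivation:
After 1 (gather 7 coal): coal=7
After 2 (gather 2 coal): coal=9
After 3 (craft helmet): coal=6 helmet=1
After 4 (craft helmet): coal=3 helmet=2
After 5 (craft hammer): coal=3 hammer=2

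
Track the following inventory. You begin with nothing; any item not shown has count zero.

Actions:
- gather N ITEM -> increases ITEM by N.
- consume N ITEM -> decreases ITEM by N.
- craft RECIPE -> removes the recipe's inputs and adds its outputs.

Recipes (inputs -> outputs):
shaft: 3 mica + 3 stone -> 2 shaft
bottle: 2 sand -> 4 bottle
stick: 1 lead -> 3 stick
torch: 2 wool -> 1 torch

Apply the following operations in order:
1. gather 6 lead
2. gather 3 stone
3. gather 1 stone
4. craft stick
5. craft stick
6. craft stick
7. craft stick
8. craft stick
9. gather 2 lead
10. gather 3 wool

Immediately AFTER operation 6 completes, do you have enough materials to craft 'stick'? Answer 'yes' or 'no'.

After 1 (gather 6 lead): lead=6
After 2 (gather 3 stone): lead=6 stone=3
After 3 (gather 1 stone): lead=6 stone=4
After 4 (craft stick): lead=5 stick=3 stone=4
After 5 (craft stick): lead=4 stick=6 stone=4
After 6 (craft stick): lead=3 stick=9 stone=4

Answer: yes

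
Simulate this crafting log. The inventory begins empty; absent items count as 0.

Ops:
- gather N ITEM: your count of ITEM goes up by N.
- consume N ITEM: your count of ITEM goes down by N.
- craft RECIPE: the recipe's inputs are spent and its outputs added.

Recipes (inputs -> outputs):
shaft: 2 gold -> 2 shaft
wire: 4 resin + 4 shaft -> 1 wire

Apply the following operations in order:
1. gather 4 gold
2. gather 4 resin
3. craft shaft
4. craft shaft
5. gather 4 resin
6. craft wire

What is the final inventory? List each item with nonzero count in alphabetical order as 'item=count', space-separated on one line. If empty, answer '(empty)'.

Answer: resin=4 wire=1

Derivation:
After 1 (gather 4 gold): gold=4
After 2 (gather 4 resin): gold=4 resin=4
After 3 (craft shaft): gold=2 resin=4 shaft=2
After 4 (craft shaft): resin=4 shaft=4
After 5 (gather 4 resin): resin=8 shaft=4
After 6 (craft wire): resin=4 wire=1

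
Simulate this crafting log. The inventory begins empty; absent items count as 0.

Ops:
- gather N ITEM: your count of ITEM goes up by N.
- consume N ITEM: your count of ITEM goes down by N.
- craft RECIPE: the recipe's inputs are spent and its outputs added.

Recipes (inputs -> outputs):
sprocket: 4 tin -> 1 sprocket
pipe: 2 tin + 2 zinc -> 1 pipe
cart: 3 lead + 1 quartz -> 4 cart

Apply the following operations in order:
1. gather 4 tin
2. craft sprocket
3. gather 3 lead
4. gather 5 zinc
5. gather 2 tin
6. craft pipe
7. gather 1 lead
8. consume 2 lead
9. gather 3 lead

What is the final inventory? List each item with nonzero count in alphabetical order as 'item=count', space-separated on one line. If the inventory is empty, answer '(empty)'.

After 1 (gather 4 tin): tin=4
After 2 (craft sprocket): sprocket=1
After 3 (gather 3 lead): lead=3 sprocket=1
After 4 (gather 5 zinc): lead=3 sprocket=1 zinc=5
After 5 (gather 2 tin): lead=3 sprocket=1 tin=2 zinc=5
After 6 (craft pipe): lead=3 pipe=1 sprocket=1 zinc=3
After 7 (gather 1 lead): lead=4 pipe=1 sprocket=1 zinc=3
After 8 (consume 2 lead): lead=2 pipe=1 sprocket=1 zinc=3
After 9 (gather 3 lead): lead=5 pipe=1 sprocket=1 zinc=3

Answer: lead=5 pipe=1 sprocket=1 zinc=3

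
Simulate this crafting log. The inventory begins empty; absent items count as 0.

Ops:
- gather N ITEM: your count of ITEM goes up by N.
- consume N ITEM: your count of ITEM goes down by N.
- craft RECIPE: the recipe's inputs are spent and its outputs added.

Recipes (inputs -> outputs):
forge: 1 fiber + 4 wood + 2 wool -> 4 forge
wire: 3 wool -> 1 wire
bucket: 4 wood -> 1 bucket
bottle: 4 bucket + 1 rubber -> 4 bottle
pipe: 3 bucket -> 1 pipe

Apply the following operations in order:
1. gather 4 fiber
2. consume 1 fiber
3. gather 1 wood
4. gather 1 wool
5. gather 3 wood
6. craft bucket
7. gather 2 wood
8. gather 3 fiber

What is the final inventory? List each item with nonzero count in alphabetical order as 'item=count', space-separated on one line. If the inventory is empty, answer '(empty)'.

Answer: bucket=1 fiber=6 wood=2 wool=1

Derivation:
After 1 (gather 4 fiber): fiber=4
After 2 (consume 1 fiber): fiber=3
After 3 (gather 1 wood): fiber=3 wood=1
After 4 (gather 1 wool): fiber=3 wood=1 wool=1
After 5 (gather 3 wood): fiber=3 wood=4 wool=1
After 6 (craft bucket): bucket=1 fiber=3 wool=1
After 7 (gather 2 wood): bucket=1 fiber=3 wood=2 wool=1
After 8 (gather 3 fiber): bucket=1 fiber=6 wood=2 wool=1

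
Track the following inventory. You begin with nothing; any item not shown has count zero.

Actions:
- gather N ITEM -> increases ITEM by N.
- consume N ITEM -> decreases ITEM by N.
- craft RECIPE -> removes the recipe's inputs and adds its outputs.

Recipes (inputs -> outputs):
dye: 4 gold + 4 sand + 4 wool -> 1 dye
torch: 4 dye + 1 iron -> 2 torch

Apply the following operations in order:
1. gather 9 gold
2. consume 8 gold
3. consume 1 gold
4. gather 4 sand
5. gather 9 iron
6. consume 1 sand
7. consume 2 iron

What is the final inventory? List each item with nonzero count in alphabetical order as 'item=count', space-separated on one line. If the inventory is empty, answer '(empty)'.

After 1 (gather 9 gold): gold=9
After 2 (consume 8 gold): gold=1
After 3 (consume 1 gold): (empty)
After 4 (gather 4 sand): sand=4
After 5 (gather 9 iron): iron=9 sand=4
After 6 (consume 1 sand): iron=9 sand=3
After 7 (consume 2 iron): iron=7 sand=3

Answer: iron=7 sand=3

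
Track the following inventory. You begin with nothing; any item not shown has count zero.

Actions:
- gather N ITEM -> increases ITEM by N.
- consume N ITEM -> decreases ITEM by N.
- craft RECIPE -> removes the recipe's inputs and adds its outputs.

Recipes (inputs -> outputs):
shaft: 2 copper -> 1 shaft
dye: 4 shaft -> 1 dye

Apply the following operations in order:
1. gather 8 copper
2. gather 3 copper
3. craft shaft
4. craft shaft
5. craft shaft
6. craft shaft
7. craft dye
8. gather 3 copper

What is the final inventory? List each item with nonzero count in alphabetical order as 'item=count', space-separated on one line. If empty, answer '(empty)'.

Answer: copper=6 dye=1

Derivation:
After 1 (gather 8 copper): copper=8
After 2 (gather 3 copper): copper=11
After 3 (craft shaft): copper=9 shaft=1
After 4 (craft shaft): copper=7 shaft=2
After 5 (craft shaft): copper=5 shaft=3
After 6 (craft shaft): copper=3 shaft=4
After 7 (craft dye): copper=3 dye=1
After 8 (gather 3 copper): copper=6 dye=1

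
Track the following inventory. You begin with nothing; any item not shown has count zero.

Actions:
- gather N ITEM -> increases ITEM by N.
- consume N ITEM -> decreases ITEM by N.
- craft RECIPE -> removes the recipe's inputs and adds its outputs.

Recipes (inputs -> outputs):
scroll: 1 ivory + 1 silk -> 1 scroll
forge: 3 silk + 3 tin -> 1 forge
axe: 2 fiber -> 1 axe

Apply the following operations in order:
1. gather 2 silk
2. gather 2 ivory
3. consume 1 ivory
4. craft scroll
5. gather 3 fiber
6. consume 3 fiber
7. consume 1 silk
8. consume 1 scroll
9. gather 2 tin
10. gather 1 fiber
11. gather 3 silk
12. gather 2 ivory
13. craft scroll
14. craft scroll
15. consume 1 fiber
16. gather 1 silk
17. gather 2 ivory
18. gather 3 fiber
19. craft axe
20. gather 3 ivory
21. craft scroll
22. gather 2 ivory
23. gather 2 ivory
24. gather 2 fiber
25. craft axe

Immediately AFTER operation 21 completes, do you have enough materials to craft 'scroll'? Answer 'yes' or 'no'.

After 1 (gather 2 silk): silk=2
After 2 (gather 2 ivory): ivory=2 silk=2
After 3 (consume 1 ivory): ivory=1 silk=2
After 4 (craft scroll): scroll=1 silk=1
After 5 (gather 3 fiber): fiber=3 scroll=1 silk=1
After 6 (consume 3 fiber): scroll=1 silk=1
After 7 (consume 1 silk): scroll=1
After 8 (consume 1 scroll): (empty)
After 9 (gather 2 tin): tin=2
After 10 (gather 1 fiber): fiber=1 tin=2
After 11 (gather 3 silk): fiber=1 silk=3 tin=2
After 12 (gather 2 ivory): fiber=1 ivory=2 silk=3 tin=2
After 13 (craft scroll): fiber=1 ivory=1 scroll=1 silk=2 tin=2
After 14 (craft scroll): fiber=1 scroll=2 silk=1 tin=2
After 15 (consume 1 fiber): scroll=2 silk=1 tin=2
After 16 (gather 1 silk): scroll=2 silk=2 tin=2
After 17 (gather 2 ivory): ivory=2 scroll=2 silk=2 tin=2
After 18 (gather 3 fiber): fiber=3 ivory=2 scroll=2 silk=2 tin=2
After 19 (craft axe): axe=1 fiber=1 ivory=2 scroll=2 silk=2 tin=2
After 20 (gather 3 ivory): axe=1 fiber=1 ivory=5 scroll=2 silk=2 tin=2
After 21 (craft scroll): axe=1 fiber=1 ivory=4 scroll=3 silk=1 tin=2

Answer: yes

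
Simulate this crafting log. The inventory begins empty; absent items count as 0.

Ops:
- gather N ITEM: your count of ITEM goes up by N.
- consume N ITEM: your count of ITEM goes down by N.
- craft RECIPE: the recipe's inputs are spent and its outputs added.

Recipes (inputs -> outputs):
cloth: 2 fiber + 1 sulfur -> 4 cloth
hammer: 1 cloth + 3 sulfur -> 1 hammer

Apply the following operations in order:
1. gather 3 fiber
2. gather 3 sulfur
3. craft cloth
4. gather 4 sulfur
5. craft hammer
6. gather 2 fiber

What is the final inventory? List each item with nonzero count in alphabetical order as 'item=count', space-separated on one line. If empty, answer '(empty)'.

Answer: cloth=3 fiber=3 hammer=1 sulfur=3

Derivation:
After 1 (gather 3 fiber): fiber=3
After 2 (gather 3 sulfur): fiber=3 sulfur=3
After 3 (craft cloth): cloth=4 fiber=1 sulfur=2
After 4 (gather 4 sulfur): cloth=4 fiber=1 sulfur=6
After 5 (craft hammer): cloth=3 fiber=1 hammer=1 sulfur=3
After 6 (gather 2 fiber): cloth=3 fiber=3 hammer=1 sulfur=3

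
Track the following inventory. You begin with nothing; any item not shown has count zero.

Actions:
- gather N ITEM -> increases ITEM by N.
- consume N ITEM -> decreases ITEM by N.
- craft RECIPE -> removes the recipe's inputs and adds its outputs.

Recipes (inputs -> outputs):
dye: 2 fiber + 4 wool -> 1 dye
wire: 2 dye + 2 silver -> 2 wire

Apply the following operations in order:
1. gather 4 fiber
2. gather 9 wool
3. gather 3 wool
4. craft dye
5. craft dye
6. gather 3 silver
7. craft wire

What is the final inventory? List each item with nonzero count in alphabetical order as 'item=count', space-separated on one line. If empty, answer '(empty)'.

Answer: silver=1 wire=2 wool=4

Derivation:
After 1 (gather 4 fiber): fiber=4
After 2 (gather 9 wool): fiber=4 wool=9
After 3 (gather 3 wool): fiber=4 wool=12
After 4 (craft dye): dye=1 fiber=2 wool=8
After 5 (craft dye): dye=2 wool=4
After 6 (gather 3 silver): dye=2 silver=3 wool=4
After 7 (craft wire): silver=1 wire=2 wool=4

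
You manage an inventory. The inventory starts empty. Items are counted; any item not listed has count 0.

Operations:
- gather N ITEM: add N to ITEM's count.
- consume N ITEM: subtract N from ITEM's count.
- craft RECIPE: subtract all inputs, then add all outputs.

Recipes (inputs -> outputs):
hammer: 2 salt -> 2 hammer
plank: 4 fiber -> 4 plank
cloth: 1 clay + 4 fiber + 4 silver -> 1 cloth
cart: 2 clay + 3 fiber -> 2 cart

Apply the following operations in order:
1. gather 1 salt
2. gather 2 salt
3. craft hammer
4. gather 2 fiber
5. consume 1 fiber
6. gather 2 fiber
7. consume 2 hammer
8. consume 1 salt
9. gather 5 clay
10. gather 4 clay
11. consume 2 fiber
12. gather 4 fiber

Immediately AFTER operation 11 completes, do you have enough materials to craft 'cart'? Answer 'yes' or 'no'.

Answer: no

Derivation:
After 1 (gather 1 salt): salt=1
After 2 (gather 2 salt): salt=3
After 3 (craft hammer): hammer=2 salt=1
After 4 (gather 2 fiber): fiber=2 hammer=2 salt=1
After 5 (consume 1 fiber): fiber=1 hammer=2 salt=1
After 6 (gather 2 fiber): fiber=3 hammer=2 salt=1
After 7 (consume 2 hammer): fiber=3 salt=1
After 8 (consume 1 salt): fiber=3
After 9 (gather 5 clay): clay=5 fiber=3
After 10 (gather 4 clay): clay=9 fiber=3
After 11 (consume 2 fiber): clay=9 fiber=1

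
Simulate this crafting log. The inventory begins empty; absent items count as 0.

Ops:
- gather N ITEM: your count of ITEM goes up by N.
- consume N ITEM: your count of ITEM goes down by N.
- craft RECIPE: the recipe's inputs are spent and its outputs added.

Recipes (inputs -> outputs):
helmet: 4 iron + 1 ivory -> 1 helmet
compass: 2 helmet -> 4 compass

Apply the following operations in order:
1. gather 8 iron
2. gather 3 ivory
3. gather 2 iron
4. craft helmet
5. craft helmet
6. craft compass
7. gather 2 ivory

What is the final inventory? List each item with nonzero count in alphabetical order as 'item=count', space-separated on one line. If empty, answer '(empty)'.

After 1 (gather 8 iron): iron=8
After 2 (gather 3 ivory): iron=8 ivory=3
After 3 (gather 2 iron): iron=10 ivory=3
After 4 (craft helmet): helmet=1 iron=6 ivory=2
After 5 (craft helmet): helmet=2 iron=2 ivory=1
After 6 (craft compass): compass=4 iron=2 ivory=1
After 7 (gather 2 ivory): compass=4 iron=2 ivory=3

Answer: compass=4 iron=2 ivory=3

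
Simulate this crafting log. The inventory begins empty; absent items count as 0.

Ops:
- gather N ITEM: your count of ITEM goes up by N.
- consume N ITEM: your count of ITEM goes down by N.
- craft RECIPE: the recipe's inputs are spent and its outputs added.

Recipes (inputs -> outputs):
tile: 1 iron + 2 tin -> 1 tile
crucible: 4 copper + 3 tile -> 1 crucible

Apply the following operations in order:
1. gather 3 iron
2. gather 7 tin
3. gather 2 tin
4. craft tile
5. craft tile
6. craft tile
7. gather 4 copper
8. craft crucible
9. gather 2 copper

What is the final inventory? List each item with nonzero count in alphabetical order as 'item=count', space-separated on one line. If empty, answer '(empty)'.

Answer: copper=2 crucible=1 tin=3

Derivation:
After 1 (gather 3 iron): iron=3
After 2 (gather 7 tin): iron=3 tin=7
After 3 (gather 2 tin): iron=3 tin=9
After 4 (craft tile): iron=2 tile=1 tin=7
After 5 (craft tile): iron=1 tile=2 tin=5
After 6 (craft tile): tile=3 tin=3
After 7 (gather 4 copper): copper=4 tile=3 tin=3
After 8 (craft crucible): crucible=1 tin=3
After 9 (gather 2 copper): copper=2 crucible=1 tin=3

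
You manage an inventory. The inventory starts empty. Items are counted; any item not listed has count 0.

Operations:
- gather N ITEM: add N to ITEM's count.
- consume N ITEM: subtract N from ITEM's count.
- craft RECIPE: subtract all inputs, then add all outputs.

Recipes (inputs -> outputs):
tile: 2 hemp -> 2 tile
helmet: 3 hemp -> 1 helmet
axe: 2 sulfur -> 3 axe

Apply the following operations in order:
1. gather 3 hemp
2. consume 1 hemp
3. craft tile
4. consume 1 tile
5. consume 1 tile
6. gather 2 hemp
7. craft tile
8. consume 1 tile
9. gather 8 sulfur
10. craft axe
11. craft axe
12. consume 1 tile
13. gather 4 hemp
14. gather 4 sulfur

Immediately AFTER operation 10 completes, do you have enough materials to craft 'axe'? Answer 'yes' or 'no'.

Answer: yes

Derivation:
After 1 (gather 3 hemp): hemp=3
After 2 (consume 1 hemp): hemp=2
After 3 (craft tile): tile=2
After 4 (consume 1 tile): tile=1
After 5 (consume 1 tile): (empty)
After 6 (gather 2 hemp): hemp=2
After 7 (craft tile): tile=2
After 8 (consume 1 tile): tile=1
After 9 (gather 8 sulfur): sulfur=8 tile=1
After 10 (craft axe): axe=3 sulfur=6 tile=1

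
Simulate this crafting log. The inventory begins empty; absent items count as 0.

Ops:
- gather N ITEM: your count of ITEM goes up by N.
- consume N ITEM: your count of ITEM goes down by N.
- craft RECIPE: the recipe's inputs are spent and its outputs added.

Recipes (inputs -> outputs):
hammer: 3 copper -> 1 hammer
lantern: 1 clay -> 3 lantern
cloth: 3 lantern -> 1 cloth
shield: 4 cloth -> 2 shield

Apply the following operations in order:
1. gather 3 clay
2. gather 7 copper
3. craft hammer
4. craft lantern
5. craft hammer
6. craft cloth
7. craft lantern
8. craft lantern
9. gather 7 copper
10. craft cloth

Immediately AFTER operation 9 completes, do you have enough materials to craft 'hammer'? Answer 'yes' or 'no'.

Answer: yes

Derivation:
After 1 (gather 3 clay): clay=3
After 2 (gather 7 copper): clay=3 copper=7
After 3 (craft hammer): clay=3 copper=4 hammer=1
After 4 (craft lantern): clay=2 copper=4 hammer=1 lantern=3
After 5 (craft hammer): clay=2 copper=1 hammer=2 lantern=3
After 6 (craft cloth): clay=2 cloth=1 copper=1 hammer=2
After 7 (craft lantern): clay=1 cloth=1 copper=1 hammer=2 lantern=3
After 8 (craft lantern): cloth=1 copper=1 hammer=2 lantern=6
After 9 (gather 7 copper): cloth=1 copper=8 hammer=2 lantern=6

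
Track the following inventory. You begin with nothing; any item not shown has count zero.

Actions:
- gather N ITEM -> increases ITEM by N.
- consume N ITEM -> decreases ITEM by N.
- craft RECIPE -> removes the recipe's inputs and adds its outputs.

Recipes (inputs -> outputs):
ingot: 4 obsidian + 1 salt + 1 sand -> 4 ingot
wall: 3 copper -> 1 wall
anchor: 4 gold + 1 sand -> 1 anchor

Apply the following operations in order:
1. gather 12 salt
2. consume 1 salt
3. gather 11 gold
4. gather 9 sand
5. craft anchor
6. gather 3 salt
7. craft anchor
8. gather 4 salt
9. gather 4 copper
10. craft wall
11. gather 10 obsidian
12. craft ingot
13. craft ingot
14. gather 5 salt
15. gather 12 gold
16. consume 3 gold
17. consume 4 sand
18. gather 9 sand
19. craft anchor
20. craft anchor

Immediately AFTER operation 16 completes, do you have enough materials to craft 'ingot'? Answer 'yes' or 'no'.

Answer: no

Derivation:
After 1 (gather 12 salt): salt=12
After 2 (consume 1 salt): salt=11
After 3 (gather 11 gold): gold=11 salt=11
After 4 (gather 9 sand): gold=11 salt=11 sand=9
After 5 (craft anchor): anchor=1 gold=7 salt=11 sand=8
After 6 (gather 3 salt): anchor=1 gold=7 salt=14 sand=8
After 7 (craft anchor): anchor=2 gold=3 salt=14 sand=7
After 8 (gather 4 salt): anchor=2 gold=3 salt=18 sand=7
After 9 (gather 4 copper): anchor=2 copper=4 gold=3 salt=18 sand=7
After 10 (craft wall): anchor=2 copper=1 gold=3 salt=18 sand=7 wall=1
After 11 (gather 10 obsidian): anchor=2 copper=1 gold=3 obsidian=10 salt=18 sand=7 wall=1
After 12 (craft ingot): anchor=2 copper=1 gold=3 ingot=4 obsidian=6 salt=17 sand=6 wall=1
After 13 (craft ingot): anchor=2 copper=1 gold=3 ingot=8 obsidian=2 salt=16 sand=5 wall=1
After 14 (gather 5 salt): anchor=2 copper=1 gold=3 ingot=8 obsidian=2 salt=21 sand=5 wall=1
After 15 (gather 12 gold): anchor=2 copper=1 gold=15 ingot=8 obsidian=2 salt=21 sand=5 wall=1
After 16 (consume 3 gold): anchor=2 copper=1 gold=12 ingot=8 obsidian=2 salt=21 sand=5 wall=1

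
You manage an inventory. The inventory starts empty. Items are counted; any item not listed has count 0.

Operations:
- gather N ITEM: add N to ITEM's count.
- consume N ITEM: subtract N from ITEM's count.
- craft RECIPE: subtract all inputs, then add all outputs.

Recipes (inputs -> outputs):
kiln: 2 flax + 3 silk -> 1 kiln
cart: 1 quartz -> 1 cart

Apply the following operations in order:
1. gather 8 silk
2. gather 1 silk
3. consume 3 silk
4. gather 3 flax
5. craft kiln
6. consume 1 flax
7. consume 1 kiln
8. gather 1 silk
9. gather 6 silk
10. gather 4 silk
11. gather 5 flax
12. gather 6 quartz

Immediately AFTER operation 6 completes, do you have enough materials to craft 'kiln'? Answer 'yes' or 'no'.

Answer: no

Derivation:
After 1 (gather 8 silk): silk=8
After 2 (gather 1 silk): silk=9
After 3 (consume 3 silk): silk=6
After 4 (gather 3 flax): flax=3 silk=6
After 5 (craft kiln): flax=1 kiln=1 silk=3
After 6 (consume 1 flax): kiln=1 silk=3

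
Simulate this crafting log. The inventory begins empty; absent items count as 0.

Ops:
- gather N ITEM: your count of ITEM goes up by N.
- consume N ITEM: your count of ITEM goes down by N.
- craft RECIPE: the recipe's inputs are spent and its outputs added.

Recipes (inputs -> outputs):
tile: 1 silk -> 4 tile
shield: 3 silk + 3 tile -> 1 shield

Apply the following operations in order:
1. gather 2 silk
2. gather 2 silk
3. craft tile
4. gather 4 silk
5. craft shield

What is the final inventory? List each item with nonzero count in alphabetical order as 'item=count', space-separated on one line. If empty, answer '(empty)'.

Answer: shield=1 silk=4 tile=1

Derivation:
After 1 (gather 2 silk): silk=2
After 2 (gather 2 silk): silk=4
After 3 (craft tile): silk=3 tile=4
After 4 (gather 4 silk): silk=7 tile=4
After 5 (craft shield): shield=1 silk=4 tile=1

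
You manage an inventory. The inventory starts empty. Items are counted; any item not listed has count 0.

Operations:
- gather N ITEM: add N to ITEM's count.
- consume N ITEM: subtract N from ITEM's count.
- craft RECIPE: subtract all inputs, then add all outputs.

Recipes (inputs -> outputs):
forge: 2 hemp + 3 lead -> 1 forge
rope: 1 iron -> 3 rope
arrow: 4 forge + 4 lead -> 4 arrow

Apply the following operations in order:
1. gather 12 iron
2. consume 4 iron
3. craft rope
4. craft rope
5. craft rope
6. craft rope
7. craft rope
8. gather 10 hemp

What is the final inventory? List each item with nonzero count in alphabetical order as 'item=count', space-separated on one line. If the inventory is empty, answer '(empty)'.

After 1 (gather 12 iron): iron=12
After 2 (consume 4 iron): iron=8
After 3 (craft rope): iron=7 rope=3
After 4 (craft rope): iron=6 rope=6
After 5 (craft rope): iron=5 rope=9
After 6 (craft rope): iron=4 rope=12
After 7 (craft rope): iron=3 rope=15
After 8 (gather 10 hemp): hemp=10 iron=3 rope=15

Answer: hemp=10 iron=3 rope=15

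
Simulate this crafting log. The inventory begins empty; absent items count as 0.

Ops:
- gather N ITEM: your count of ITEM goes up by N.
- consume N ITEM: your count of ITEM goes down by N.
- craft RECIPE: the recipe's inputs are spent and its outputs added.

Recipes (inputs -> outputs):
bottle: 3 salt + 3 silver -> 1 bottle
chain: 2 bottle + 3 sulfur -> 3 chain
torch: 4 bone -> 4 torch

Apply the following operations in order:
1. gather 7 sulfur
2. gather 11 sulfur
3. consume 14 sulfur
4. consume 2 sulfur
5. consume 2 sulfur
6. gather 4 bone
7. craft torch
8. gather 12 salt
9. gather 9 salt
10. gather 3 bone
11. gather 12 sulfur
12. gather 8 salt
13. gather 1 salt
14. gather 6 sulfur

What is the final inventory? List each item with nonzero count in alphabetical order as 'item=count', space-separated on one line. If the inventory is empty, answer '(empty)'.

Answer: bone=3 salt=30 sulfur=18 torch=4

Derivation:
After 1 (gather 7 sulfur): sulfur=7
After 2 (gather 11 sulfur): sulfur=18
After 3 (consume 14 sulfur): sulfur=4
After 4 (consume 2 sulfur): sulfur=2
After 5 (consume 2 sulfur): (empty)
After 6 (gather 4 bone): bone=4
After 7 (craft torch): torch=4
After 8 (gather 12 salt): salt=12 torch=4
After 9 (gather 9 salt): salt=21 torch=4
After 10 (gather 3 bone): bone=3 salt=21 torch=4
After 11 (gather 12 sulfur): bone=3 salt=21 sulfur=12 torch=4
After 12 (gather 8 salt): bone=3 salt=29 sulfur=12 torch=4
After 13 (gather 1 salt): bone=3 salt=30 sulfur=12 torch=4
After 14 (gather 6 sulfur): bone=3 salt=30 sulfur=18 torch=4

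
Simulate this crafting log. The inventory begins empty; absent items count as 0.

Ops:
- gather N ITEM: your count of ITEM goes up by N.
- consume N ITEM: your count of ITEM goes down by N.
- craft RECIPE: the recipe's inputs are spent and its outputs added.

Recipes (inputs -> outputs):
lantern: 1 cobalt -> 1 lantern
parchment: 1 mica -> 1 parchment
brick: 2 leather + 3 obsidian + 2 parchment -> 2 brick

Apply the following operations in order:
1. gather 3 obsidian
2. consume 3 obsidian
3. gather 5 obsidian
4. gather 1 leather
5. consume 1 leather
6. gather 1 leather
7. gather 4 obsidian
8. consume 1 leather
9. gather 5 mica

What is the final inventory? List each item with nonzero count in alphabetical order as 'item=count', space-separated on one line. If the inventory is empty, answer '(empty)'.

After 1 (gather 3 obsidian): obsidian=3
After 2 (consume 3 obsidian): (empty)
After 3 (gather 5 obsidian): obsidian=5
After 4 (gather 1 leather): leather=1 obsidian=5
After 5 (consume 1 leather): obsidian=5
After 6 (gather 1 leather): leather=1 obsidian=5
After 7 (gather 4 obsidian): leather=1 obsidian=9
After 8 (consume 1 leather): obsidian=9
After 9 (gather 5 mica): mica=5 obsidian=9

Answer: mica=5 obsidian=9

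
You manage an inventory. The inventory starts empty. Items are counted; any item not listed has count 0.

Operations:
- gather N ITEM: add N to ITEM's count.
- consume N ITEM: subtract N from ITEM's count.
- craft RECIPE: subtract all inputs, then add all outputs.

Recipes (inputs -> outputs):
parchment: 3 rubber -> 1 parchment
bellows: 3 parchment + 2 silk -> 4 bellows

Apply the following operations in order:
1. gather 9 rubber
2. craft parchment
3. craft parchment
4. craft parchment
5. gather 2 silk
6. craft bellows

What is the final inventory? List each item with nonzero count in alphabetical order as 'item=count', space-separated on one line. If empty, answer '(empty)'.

Answer: bellows=4

Derivation:
After 1 (gather 9 rubber): rubber=9
After 2 (craft parchment): parchment=1 rubber=6
After 3 (craft parchment): parchment=2 rubber=3
After 4 (craft parchment): parchment=3
After 5 (gather 2 silk): parchment=3 silk=2
After 6 (craft bellows): bellows=4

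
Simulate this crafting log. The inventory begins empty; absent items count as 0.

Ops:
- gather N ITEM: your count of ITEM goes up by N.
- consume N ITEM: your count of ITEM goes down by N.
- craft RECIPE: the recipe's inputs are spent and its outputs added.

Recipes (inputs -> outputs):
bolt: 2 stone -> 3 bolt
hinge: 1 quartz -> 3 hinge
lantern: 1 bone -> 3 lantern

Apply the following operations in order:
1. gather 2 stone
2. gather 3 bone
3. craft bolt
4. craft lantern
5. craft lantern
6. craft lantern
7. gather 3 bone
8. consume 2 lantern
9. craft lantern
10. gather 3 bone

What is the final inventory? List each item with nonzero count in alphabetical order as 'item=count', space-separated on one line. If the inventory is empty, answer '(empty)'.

Answer: bolt=3 bone=5 lantern=10

Derivation:
After 1 (gather 2 stone): stone=2
After 2 (gather 3 bone): bone=3 stone=2
After 3 (craft bolt): bolt=3 bone=3
After 4 (craft lantern): bolt=3 bone=2 lantern=3
After 5 (craft lantern): bolt=3 bone=1 lantern=6
After 6 (craft lantern): bolt=3 lantern=9
After 7 (gather 3 bone): bolt=3 bone=3 lantern=9
After 8 (consume 2 lantern): bolt=3 bone=3 lantern=7
After 9 (craft lantern): bolt=3 bone=2 lantern=10
After 10 (gather 3 bone): bolt=3 bone=5 lantern=10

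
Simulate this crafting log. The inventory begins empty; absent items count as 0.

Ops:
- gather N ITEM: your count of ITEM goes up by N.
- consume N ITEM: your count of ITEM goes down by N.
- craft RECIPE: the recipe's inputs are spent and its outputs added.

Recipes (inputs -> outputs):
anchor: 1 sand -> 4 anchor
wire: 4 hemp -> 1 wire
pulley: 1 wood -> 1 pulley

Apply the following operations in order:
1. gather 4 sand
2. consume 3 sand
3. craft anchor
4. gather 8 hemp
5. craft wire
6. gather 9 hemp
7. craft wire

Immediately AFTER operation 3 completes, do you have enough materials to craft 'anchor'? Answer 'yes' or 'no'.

Answer: no

Derivation:
After 1 (gather 4 sand): sand=4
After 2 (consume 3 sand): sand=1
After 3 (craft anchor): anchor=4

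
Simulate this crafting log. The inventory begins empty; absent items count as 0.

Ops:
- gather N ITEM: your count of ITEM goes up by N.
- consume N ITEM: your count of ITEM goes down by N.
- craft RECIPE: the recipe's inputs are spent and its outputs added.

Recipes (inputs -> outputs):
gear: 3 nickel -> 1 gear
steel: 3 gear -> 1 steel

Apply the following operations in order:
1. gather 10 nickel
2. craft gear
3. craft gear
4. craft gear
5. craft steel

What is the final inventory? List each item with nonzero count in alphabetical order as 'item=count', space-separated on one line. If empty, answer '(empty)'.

Answer: nickel=1 steel=1

Derivation:
After 1 (gather 10 nickel): nickel=10
After 2 (craft gear): gear=1 nickel=7
After 3 (craft gear): gear=2 nickel=4
After 4 (craft gear): gear=3 nickel=1
After 5 (craft steel): nickel=1 steel=1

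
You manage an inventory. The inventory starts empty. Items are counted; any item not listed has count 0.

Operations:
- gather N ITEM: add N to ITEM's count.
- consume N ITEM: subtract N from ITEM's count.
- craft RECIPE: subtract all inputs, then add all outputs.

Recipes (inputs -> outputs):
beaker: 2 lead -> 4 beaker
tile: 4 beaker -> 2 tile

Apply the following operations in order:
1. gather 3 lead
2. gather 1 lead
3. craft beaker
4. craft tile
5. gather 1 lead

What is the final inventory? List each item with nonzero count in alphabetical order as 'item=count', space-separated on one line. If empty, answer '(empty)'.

After 1 (gather 3 lead): lead=3
After 2 (gather 1 lead): lead=4
After 3 (craft beaker): beaker=4 lead=2
After 4 (craft tile): lead=2 tile=2
After 5 (gather 1 lead): lead=3 tile=2

Answer: lead=3 tile=2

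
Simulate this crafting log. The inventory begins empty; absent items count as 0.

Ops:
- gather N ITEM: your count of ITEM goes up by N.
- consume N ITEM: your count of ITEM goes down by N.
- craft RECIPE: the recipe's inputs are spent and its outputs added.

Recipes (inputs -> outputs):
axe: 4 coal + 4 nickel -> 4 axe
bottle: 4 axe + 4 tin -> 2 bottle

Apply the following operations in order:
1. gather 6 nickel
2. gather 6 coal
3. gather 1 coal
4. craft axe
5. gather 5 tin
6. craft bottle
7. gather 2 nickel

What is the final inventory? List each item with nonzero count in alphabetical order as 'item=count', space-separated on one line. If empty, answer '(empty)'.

Answer: bottle=2 coal=3 nickel=4 tin=1

Derivation:
After 1 (gather 6 nickel): nickel=6
After 2 (gather 6 coal): coal=6 nickel=6
After 3 (gather 1 coal): coal=7 nickel=6
After 4 (craft axe): axe=4 coal=3 nickel=2
After 5 (gather 5 tin): axe=4 coal=3 nickel=2 tin=5
After 6 (craft bottle): bottle=2 coal=3 nickel=2 tin=1
After 7 (gather 2 nickel): bottle=2 coal=3 nickel=4 tin=1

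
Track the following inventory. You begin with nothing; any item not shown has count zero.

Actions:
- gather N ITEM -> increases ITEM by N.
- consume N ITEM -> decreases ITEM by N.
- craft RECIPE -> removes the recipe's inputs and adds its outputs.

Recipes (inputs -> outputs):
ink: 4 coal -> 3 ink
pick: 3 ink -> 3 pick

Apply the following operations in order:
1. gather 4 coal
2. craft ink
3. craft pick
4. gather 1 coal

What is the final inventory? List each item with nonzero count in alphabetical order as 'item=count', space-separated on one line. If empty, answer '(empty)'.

Answer: coal=1 pick=3

Derivation:
After 1 (gather 4 coal): coal=4
After 2 (craft ink): ink=3
After 3 (craft pick): pick=3
After 4 (gather 1 coal): coal=1 pick=3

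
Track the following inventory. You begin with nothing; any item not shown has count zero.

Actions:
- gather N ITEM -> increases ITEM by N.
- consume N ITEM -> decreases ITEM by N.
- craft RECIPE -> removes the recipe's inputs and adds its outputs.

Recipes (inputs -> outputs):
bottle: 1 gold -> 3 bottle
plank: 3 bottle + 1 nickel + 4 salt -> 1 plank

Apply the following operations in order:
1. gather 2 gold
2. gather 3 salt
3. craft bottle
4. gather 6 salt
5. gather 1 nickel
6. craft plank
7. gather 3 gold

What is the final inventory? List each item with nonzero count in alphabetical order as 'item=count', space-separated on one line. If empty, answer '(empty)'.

After 1 (gather 2 gold): gold=2
After 2 (gather 3 salt): gold=2 salt=3
After 3 (craft bottle): bottle=3 gold=1 salt=3
After 4 (gather 6 salt): bottle=3 gold=1 salt=9
After 5 (gather 1 nickel): bottle=3 gold=1 nickel=1 salt=9
After 6 (craft plank): gold=1 plank=1 salt=5
After 7 (gather 3 gold): gold=4 plank=1 salt=5

Answer: gold=4 plank=1 salt=5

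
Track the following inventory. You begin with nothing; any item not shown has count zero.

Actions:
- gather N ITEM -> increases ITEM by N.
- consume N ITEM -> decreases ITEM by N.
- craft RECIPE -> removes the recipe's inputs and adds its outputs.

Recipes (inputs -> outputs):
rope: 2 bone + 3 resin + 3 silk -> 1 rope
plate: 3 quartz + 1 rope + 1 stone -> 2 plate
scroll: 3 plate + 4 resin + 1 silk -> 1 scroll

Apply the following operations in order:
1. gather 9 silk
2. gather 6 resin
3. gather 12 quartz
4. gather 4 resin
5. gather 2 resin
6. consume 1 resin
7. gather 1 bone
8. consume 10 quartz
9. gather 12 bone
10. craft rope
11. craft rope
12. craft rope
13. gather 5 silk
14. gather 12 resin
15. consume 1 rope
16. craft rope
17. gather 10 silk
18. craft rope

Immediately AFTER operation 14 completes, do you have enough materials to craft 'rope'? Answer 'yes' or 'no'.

Answer: yes

Derivation:
After 1 (gather 9 silk): silk=9
After 2 (gather 6 resin): resin=6 silk=9
After 3 (gather 12 quartz): quartz=12 resin=6 silk=9
After 4 (gather 4 resin): quartz=12 resin=10 silk=9
After 5 (gather 2 resin): quartz=12 resin=12 silk=9
After 6 (consume 1 resin): quartz=12 resin=11 silk=9
After 7 (gather 1 bone): bone=1 quartz=12 resin=11 silk=9
After 8 (consume 10 quartz): bone=1 quartz=2 resin=11 silk=9
After 9 (gather 12 bone): bone=13 quartz=2 resin=11 silk=9
After 10 (craft rope): bone=11 quartz=2 resin=8 rope=1 silk=6
After 11 (craft rope): bone=9 quartz=2 resin=5 rope=2 silk=3
After 12 (craft rope): bone=7 quartz=2 resin=2 rope=3
After 13 (gather 5 silk): bone=7 quartz=2 resin=2 rope=3 silk=5
After 14 (gather 12 resin): bone=7 quartz=2 resin=14 rope=3 silk=5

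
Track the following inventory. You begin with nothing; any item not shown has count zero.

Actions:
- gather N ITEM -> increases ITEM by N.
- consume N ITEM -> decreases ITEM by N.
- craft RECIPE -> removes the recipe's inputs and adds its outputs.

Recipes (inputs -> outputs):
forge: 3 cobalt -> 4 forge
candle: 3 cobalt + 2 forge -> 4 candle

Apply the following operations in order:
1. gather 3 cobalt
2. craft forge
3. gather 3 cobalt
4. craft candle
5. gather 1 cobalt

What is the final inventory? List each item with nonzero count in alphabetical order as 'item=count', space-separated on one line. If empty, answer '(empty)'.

After 1 (gather 3 cobalt): cobalt=3
After 2 (craft forge): forge=4
After 3 (gather 3 cobalt): cobalt=3 forge=4
After 4 (craft candle): candle=4 forge=2
After 5 (gather 1 cobalt): candle=4 cobalt=1 forge=2

Answer: candle=4 cobalt=1 forge=2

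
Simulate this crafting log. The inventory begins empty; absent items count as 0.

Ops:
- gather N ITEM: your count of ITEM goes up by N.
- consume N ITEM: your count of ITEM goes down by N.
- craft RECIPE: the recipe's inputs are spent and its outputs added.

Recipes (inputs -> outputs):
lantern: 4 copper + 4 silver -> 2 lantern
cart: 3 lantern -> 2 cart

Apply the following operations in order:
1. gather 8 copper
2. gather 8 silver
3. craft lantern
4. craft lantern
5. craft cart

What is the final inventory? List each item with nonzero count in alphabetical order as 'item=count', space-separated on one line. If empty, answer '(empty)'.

After 1 (gather 8 copper): copper=8
After 2 (gather 8 silver): copper=8 silver=8
After 3 (craft lantern): copper=4 lantern=2 silver=4
After 4 (craft lantern): lantern=4
After 5 (craft cart): cart=2 lantern=1

Answer: cart=2 lantern=1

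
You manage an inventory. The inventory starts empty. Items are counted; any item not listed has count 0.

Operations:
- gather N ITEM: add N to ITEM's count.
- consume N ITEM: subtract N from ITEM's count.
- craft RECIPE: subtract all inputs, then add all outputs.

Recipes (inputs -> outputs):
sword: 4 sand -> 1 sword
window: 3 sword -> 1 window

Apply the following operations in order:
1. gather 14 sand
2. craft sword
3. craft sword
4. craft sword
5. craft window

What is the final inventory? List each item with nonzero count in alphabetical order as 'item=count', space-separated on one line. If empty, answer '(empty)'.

Answer: sand=2 window=1

Derivation:
After 1 (gather 14 sand): sand=14
After 2 (craft sword): sand=10 sword=1
After 3 (craft sword): sand=6 sword=2
After 4 (craft sword): sand=2 sword=3
After 5 (craft window): sand=2 window=1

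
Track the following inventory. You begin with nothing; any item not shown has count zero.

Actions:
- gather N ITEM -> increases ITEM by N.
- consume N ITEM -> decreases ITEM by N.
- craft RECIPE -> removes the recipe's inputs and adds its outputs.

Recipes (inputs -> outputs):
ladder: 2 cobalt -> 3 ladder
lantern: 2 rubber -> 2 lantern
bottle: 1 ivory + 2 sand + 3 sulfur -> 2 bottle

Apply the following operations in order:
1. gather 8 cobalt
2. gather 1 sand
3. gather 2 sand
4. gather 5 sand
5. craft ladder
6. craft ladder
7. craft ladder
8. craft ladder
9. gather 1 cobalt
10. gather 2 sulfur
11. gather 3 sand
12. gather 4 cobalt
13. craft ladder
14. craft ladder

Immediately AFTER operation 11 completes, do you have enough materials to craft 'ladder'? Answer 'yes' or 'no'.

After 1 (gather 8 cobalt): cobalt=8
After 2 (gather 1 sand): cobalt=8 sand=1
After 3 (gather 2 sand): cobalt=8 sand=3
After 4 (gather 5 sand): cobalt=8 sand=8
After 5 (craft ladder): cobalt=6 ladder=3 sand=8
After 6 (craft ladder): cobalt=4 ladder=6 sand=8
After 7 (craft ladder): cobalt=2 ladder=9 sand=8
After 8 (craft ladder): ladder=12 sand=8
After 9 (gather 1 cobalt): cobalt=1 ladder=12 sand=8
After 10 (gather 2 sulfur): cobalt=1 ladder=12 sand=8 sulfur=2
After 11 (gather 3 sand): cobalt=1 ladder=12 sand=11 sulfur=2

Answer: no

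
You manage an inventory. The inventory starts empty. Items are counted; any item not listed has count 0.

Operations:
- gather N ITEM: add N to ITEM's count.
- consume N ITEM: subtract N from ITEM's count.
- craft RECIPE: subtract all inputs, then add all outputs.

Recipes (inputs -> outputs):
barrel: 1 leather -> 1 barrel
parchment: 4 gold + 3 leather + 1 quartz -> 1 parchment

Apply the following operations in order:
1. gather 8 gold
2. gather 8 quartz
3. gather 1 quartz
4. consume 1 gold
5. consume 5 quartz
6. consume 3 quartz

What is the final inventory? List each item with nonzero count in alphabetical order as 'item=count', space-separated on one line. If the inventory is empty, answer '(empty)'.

Answer: gold=7 quartz=1

Derivation:
After 1 (gather 8 gold): gold=8
After 2 (gather 8 quartz): gold=8 quartz=8
After 3 (gather 1 quartz): gold=8 quartz=9
After 4 (consume 1 gold): gold=7 quartz=9
After 5 (consume 5 quartz): gold=7 quartz=4
After 6 (consume 3 quartz): gold=7 quartz=1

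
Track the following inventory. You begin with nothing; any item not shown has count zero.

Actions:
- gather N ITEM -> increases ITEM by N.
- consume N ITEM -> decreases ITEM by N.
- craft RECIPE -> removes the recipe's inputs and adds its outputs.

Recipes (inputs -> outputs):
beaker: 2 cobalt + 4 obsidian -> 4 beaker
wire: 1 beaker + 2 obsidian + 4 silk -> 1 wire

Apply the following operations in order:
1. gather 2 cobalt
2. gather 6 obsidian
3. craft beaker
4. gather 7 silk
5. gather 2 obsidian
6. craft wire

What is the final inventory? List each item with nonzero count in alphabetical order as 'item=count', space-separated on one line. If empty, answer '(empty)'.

After 1 (gather 2 cobalt): cobalt=2
After 2 (gather 6 obsidian): cobalt=2 obsidian=6
After 3 (craft beaker): beaker=4 obsidian=2
After 4 (gather 7 silk): beaker=4 obsidian=2 silk=7
After 5 (gather 2 obsidian): beaker=4 obsidian=4 silk=7
After 6 (craft wire): beaker=3 obsidian=2 silk=3 wire=1

Answer: beaker=3 obsidian=2 silk=3 wire=1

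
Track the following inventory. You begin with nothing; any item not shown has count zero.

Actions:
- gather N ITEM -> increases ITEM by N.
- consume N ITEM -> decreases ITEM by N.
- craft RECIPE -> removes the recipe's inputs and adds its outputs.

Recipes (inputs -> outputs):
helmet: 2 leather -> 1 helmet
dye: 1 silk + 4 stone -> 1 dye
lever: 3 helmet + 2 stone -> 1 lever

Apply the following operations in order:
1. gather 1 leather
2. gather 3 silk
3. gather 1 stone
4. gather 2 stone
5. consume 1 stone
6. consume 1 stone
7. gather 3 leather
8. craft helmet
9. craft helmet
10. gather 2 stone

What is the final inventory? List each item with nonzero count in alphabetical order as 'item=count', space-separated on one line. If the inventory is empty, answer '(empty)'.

Answer: helmet=2 silk=3 stone=3

Derivation:
After 1 (gather 1 leather): leather=1
After 2 (gather 3 silk): leather=1 silk=3
After 3 (gather 1 stone): leather=1 silk=3 stone=1
After 4 (gather 2 stone): leather=1 silk=3 stone=3
After 5 (consume 1 stone): leather=1 silk=3 stone=2
After 6 (consume 1 stone): leather=1 silk=3 stone=1
After 7 (gather 3 leather): leather=4 silk=3 stone=1
After 8 (craft helmet): helmet=1 leather=2 silk=3 stone=1
After 9 (craft helmet): helmet=2 silk=3 stone=1
After 10 (gather 2 stone): helmet=2 silk=3 stone=3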